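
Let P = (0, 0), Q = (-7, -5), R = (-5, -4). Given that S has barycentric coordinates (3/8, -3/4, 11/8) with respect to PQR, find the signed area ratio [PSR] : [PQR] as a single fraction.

The signed ratio [PSR]/[PQR] equals the barycentric coordinate of S at vertex Q, which is -3/4.

-3/4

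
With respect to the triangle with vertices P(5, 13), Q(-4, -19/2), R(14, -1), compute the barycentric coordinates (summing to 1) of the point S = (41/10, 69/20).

(1/2, 3/10, 1/5)

Signed area of the reference triangle: [PQR] = ½·(5·(-19/2−(-1)) + (-4)·(-1−13) + 14·(13−(-19/2))) = ½·(-85/2 + 56 + 315) = 657/4.
[SQR] = ½·((41/10)·(-19/2−(-1)) + (-4)·(-1−(69/20)) + 14·(69/20−(-19/2))) = ½·(-697/20 + 89/5 + 1813/10) = 657/8, so the P-coordinate is (657/8)/(657/4) = 1/2.
[PSR] = ½·(5·(69/20−(-1)) + (41/10)·(-1−13) + 14·(13−(69/20))) = ½·(89/4 − 287/5 + 1337/10) = 1971/40, so the Q-coordinate is 3/10.
[PQS] = ½·(5·(-19/2−(69/20)) + (-4)·(69/20−13) + (41/10)·(13−(-19/2))) = ½·(-259/4 + 191/5 + 369/4) = 657/20, so the R-coordinate is 1/5.
Check: 1/2 + 3/10 + 1/5 = 1.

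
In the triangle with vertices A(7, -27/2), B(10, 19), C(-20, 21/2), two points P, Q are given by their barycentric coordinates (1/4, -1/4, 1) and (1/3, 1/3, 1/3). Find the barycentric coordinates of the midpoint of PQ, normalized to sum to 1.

Since both coordinate triples sum to 1, the midpoint's barycentrics are the componentwise average.
(1/4+1/3)/2 = 7/24; similarly 1/24 and 2/3.

(7/24, 1/24, 2/3)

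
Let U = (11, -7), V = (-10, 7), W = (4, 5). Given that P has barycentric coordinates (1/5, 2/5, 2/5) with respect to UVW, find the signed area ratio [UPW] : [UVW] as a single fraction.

The signed ratio [UPW]/[UVW] equals the barycentric coordinate of P at vertex V, which is 2/5.

2/5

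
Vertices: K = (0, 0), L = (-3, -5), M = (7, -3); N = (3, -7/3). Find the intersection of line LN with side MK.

(21/5, -9/5)

Barycentric coordinates of N with respect to KLM: (1/3, 1/6, 1/2).
On side MK the L-coordinate is zero; dropping N's L-weight 1/6 and renormalizing the remaining 1/2 : 1/3 gives weights 3/5, 2/5 on M, K.
J = (3/5)·(7, -3) + (2/5)·(0, 0) = (21/5, -9/5).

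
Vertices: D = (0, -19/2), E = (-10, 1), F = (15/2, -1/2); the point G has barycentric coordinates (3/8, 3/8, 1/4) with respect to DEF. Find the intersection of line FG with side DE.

(-5, -17/4)

Line FG meets DE where the F-coordinate vanishes; zeroing G's F-weight and renormalizing leaves D, E-weights 3/8 : 3/8 → (1/2, 1/2).
So H = (1/2)·D + (1/2)·E = (-5, -17/4).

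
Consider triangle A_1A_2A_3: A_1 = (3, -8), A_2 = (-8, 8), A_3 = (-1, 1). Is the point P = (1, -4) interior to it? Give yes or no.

yes

Barycentric coordinates of P: (3/5, 2/35, 12/35).
The three coordinates are positive, positive, positive; a point is interior exactly when all three are positive.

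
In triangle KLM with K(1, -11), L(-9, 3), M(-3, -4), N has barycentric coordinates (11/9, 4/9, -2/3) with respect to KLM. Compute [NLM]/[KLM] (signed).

11/9

The signed ratio [NLM]/[KLM] equals the barycentric coordinate of N at vertex K, which is 11/9.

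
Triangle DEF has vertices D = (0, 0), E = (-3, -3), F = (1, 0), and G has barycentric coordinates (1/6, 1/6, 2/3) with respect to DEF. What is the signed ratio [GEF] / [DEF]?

1/6

The signed ratio [GEF]/[DEF] equals the barycentric coordinate of G at vertex D, which is 1/6.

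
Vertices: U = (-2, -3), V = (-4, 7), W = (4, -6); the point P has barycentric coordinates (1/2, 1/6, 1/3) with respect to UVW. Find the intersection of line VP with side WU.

(2/5, -21/5)

Line VP meets WU where the V-coordinate vanishes; zeroing P's V-weight and renormalizing leaves W, U-weights 1/3 : 1/2 → (2/5, 3/5).
So Q = (2/5)·W + (3/5)·U = (2/5, -21/5).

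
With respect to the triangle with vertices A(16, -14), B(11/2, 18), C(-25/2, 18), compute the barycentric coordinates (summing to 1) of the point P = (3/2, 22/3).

Signed area of the reference triangle: [ABC] = ½·(16·(18−18) + (11/2)·(18−(-14)) + (-25/2)·(-14−18)) = ½·(0 + 176 + 400) = 288.
[PBC] = ½·((3/2)·(18−18) + (11/2)·(18−(22/3)) + (-25/2)·(22/3−18)) = ½·(0 + 176/3 + 400/3) = 96, so the A-coordinate is 96/288 = 1/3.
[APC] = ½·(16·(22/3−18) + (3/2)·(18−(-14)) + (-25/2)·(-14−(22/3))) = ½·(-512/3 + 48 + 800/3) = 72, so the B-coordinate is 1/4.
[ABP] = ½·(16·(18−(22/3)) + (11/2)·(22/3−(-14)) + (3/2)·(-14−18)) = ½·(512/3 + 352/3 − 48) = 120, so the C-coordinate is 5/12.

(1/3, 1/4, 5/12)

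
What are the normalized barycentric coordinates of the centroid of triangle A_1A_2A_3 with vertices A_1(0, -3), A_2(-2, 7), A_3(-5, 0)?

(1/3, 1/3, 1/3)

The centroid is the average of the vertices, so each weight is 1/3.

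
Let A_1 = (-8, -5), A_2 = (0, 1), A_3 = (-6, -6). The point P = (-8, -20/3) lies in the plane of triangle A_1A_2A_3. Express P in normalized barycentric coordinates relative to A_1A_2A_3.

(1/2, -1/6, 2/3)

Signed area of the reference triangle: [A_1A_2A_3] = ½·((-8)·(1−(-6)) + 0·(-6−(-5)) + (-6)·(-5−1)) = ½·(-56 + 0 + 36) = -10.
[PA_2A_3] = ½·((-8)·(1−(-6)) + 0·(-6−(-20/3)) + (-6)·(-20/3−1)) = ½·(-56 + 0 + 46) = -5, so the A_1-coordinate is (-5)/(-10) = 1/2.
[A_1PA_3] = ½·((-8)·(-20/3−(-6)) + (-8)·(-6−(-5)) + (-6)·(-5−(-20/3))) = ½·(16/3 + 8 − 10) = 5/3, so the A_2-coordinate is -1/6.
[A_1A_2P] = ½·((-8)·(1−(-20/3)) + 0·(-20/3−(-5)) + (-8)·(-5−1)) = ½·(-184/3 + 0 + 48) = -20/3, so the A_3-coordinate is 2/3.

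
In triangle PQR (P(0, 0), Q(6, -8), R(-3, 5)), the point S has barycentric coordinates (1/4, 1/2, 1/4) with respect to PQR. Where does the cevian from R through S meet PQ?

(4, -16/3)

Line RS meets PQ where the R-coordinate vanishes; zeroing S's R-weight and renormalizing leaves P, Q-weights 1/4 : 1/2 → (1/3, 2/3).
So T = (1/3)·P + (2/3)·Q = (4, -16/3).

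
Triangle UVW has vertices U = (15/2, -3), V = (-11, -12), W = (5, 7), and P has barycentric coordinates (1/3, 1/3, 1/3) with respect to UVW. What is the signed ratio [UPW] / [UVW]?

The signed ratio [UPW]/[UVW] equals the barycentric coordinate of P at vertex V, which is 1/3.

1/3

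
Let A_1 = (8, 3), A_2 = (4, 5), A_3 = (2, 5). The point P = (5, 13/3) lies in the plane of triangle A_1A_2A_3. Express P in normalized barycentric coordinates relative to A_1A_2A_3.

Signed area of the reference triangle: [A_1A_2A_3] = ½·(8·(5−5) + 4·(5−3) + 2·(3−5)) = ½·(0 + 8 − 4) = 2.
[PA_2A_3] = ½·(5·(5−5) + 4·(5−(13/3)) + 2·(13/3−5)) = ½·(0 + 8/3 − 4/3) = 2/3, so the A_1-coordinate is (2/3)/2 = 1/3.
[A_1PA_3] = ½·(8·(13/3−5) + 5·(5−3) + 2·(3−(13/3))) = ½·(-16/3 + 10 − 8/3) = 1, so the A_2-coordinate is 1/2.
[A_1A_2P] = ½·(8·(5−(13/3)) + 4·(13/3−3) + 5·(3−5)) = ½·(16/3 + 16/3 − 10) = 1/3, so the A_3-coordinate is 1/6.

(1/3, 1/2, 1/6)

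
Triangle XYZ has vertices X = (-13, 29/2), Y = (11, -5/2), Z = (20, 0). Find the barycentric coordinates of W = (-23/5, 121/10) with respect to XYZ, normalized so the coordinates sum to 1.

Signed area of the reference triangle: [XYZ] = ½·((-13)·(-5/2−0) + 11·(0−(29/2)) + 20·(29/2−(-5/2))) = ½·(65/2 − 319/2 + 340) = 213/2.
[WYZ] = ½·((-23/5)·(-5/2−0) + 11·(0−(121/10)) + 20·(121/10−(-5/2))) = ½·(23/2 − 1331/10 + 292) = 426/5, so the X-coordinate is (426/5)/(213/2) = 4/5.
[XWZ] = ½·((-13)·(121/10−0) + (-23/5)·(0−(29/2)) + 20·(29/2−(121/10))) = ½·(-1573/10 + 667/10 + 48) = -213/10, so the Y-coordinate is -1/5.
[XYW] = ½·((-13)·(-5/2−(121/10)) + 11·(121/10−(29/2)) + (-23/5)·(29/2−(-5/2))) = ½·(949/5 − 132/5 − 391/5) = 213/5, so the Z-coordinate is 2/5.

(4/5, -1/5, 2/5)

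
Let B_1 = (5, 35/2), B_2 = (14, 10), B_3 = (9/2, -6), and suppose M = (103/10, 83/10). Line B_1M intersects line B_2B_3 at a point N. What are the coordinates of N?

(93/8, 6)

Barycentric coordinates of M with respect to B_1B_2B_3: (1/5, 3/5, 1/5).
On side B_2B_3 the B_1-coordinate is zero; dropping M's B_1-weight 1/5 and renormalizing the remaining 3/5 : 1/5 gives weights 3/4, 1/4 on B_2, B_3.
N = (3/4)·(14, 10) + (1/4)·(9/2, -6) = (93/8, 6).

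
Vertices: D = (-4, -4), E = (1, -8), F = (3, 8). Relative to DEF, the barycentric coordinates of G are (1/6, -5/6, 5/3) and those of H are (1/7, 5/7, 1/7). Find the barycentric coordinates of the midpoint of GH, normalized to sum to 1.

Since both coordinate triples sum to 1, the midpoint's barycentrics are the componentwise average.
(1/6+1/7)/2 = 13/84; similarly -5/84 and 19/21.

(13/84, -5/84, 19/21)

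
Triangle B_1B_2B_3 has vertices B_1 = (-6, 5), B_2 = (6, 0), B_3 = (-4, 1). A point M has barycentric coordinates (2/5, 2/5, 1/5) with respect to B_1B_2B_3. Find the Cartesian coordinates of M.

M = (2/5)·B_1 + (2/5)·B_2 + (1/5)·B_3.
x-coordinate: (2/5)·(-6) + (2/5)·6 + (1/5)·(-4) = -4/5.
y-coordinate: (2/5)·5 + (2/5)·0 + (1/5)·1 = 11/5.

(-4/5, 11/5)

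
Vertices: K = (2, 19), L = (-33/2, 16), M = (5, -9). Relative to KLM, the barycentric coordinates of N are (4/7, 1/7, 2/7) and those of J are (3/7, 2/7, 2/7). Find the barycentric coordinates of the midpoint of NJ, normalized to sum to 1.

Since both coordinate triples sum to 1, the midpoint's barycentrics are the componentwise average.
(4/7+3/7)/2 = 1/2; similarly 3/14 and 2/7.

(1/2, 3/14, 2/7)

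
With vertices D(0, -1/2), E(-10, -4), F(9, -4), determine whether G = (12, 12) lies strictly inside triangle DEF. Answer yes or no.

Barycentric coordinates of G: (32/7, -309/133, -166/133).
The three coordinates are positive, negative, negative; a point is interior exactly when all three are positive.

no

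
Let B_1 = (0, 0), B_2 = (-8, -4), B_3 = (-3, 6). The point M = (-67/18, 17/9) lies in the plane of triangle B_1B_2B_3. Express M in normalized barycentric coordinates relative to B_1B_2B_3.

Signed area of the reference triangle: [B_1B_2B_3] = ½·(0·(-4−6) + (-8)·(6−0) + (-3)·(0−(-4))) = ½·(0 − 48 − 12) = -30.
[MB_2B_3] = ½·((-67/18)·(-4−6) + (-8)·(6−(17/9)) + (-3)·(17/9−(-4))) = ½·(335/9 − 296/9 − 53/3) = -20/3, so the B_1-coordinate is (-20/3)/(-30) = 2/9.
[B_1MB_3] = ½·(0·(17/9−6) + (-67/18)·(6−0) + (-3)·(0−(17/9))) = ½·(0 − 67/3 + 17/3) = -25/3, so the B_2-coordinate is 5/18.
[B_1B_2M] = ½·(0·(-4−(17/9)) + (-8)·(17/9−0) + (-67/18)·(0−(-4))) = ½·(0 − 136/9 − 134/9) = -15, so the B_3-coordinate is 1/2.

(2/9, 5/18, 1/2)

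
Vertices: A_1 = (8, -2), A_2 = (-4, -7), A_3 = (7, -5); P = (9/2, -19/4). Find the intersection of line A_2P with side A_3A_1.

(22/3, -4)

Barycentric coordinates of P with respect to A_1A_2A_3: (1/4, 1/4, 1/2).
On side A_3A_1 the A_2-coordinate is zero; dropping P's A_2-weight 1/4 and renormalizing the remaining 1/2 : 1/4 gives weights 2/3, 1/3 on A_3, A_1.
Q = (2/3)·(7, -5) + (1/3)·(8, -2) = (22/3, -4).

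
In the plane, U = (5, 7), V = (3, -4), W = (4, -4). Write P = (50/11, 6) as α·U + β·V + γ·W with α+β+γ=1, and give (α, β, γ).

(10/11, 4/11, -3/11)

Signed area of the reference triangle: [UVW] = ½·(5·(-4−(-4)) + 3·(-4−7) + 4·(7−(-4))) = ½·(0 − 33 + 44) = 11/2.
[PVW] = ½·((50/11)·(-4−(-4)) + 3·(-4−6) + 4·(6−(-4))) = ½·(0 − 30 + 40) = 5, so the U-coordinate is 5/(11/2) = 10/11.
[UPW] = ½·(5·(6−(-4)) + (50/11)·(-4−7) + 4·(7−6)) = ½·(50 − 50 + 4) = 2, so the V-coordinate is 4/11.
[UVP] = ½·(5·(-4−6) + 3·(6−7) + (50/11)·(7−(-4))) = ½·(-50 − 3 + 50) = -3/2, so the W-coordinate is -3/11.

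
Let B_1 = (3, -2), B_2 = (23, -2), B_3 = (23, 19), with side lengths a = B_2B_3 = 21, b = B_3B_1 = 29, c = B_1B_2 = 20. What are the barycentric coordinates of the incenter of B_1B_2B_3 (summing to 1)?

(3/10, 29/70, 2/7)

The incenter has barycentric coordinates proportional to the opposite side lengths: (21 : 29 : 20).
Normalizing by 21+29+20 = 70 gives (3/10, 29/70, 2/7).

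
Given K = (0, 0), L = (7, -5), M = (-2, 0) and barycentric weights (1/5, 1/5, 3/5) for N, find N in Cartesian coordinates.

(1/5, -1)

N = (1/5)·K + (1/5)·L + (3/5)·M.
x-coordinate: (1/5)·0 + (1/5)·7 + (3/5)·(-2) = 1/5.
y-coordinate: (1/5)·0 + (1/5)·(-5) + (3/5)·0 = -1.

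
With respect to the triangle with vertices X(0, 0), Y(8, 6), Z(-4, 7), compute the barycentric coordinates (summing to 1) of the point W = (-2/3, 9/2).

Signed area of the reference triangle: [XYZ] = ½·(0·(6−7) + 8·(7−0) + (-4)·(0−6)) = ½·(0 + 56 + 24) = 40.
[WYZ] = ½·((-2/3)·(6−7) + 8·(7−(9/2)) + (-4)·(9/2−6)) = ½·(2/3 + 20 + 6) = 40/3, so the X-coordinate is (40/3)/40 = 1/3.
[XWZ] = ½·(0·(9/2−7) + (-2/3)·(7−0) + (-4)·(0−(9/2))) = ½·(0 − 14/3 + 18) = 20/3, so the Y-coordinate is 1/6.
[XYW] = ½·(0·(6−(9/2)) + 8·(9/2−0) + (-2/3)·(0−6)) = ½·(0 + 36 + 4) = 20, so the Z-coordinate is 1/2.

(1/3, 1/6, 1/2)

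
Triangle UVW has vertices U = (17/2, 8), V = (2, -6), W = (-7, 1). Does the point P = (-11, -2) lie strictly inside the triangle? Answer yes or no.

no

Barycentric coordinates of P: (-110/343, 37/343, 416/343).
The three coordinates are negative, positive, positive; a point is interior exactly when all three are positive.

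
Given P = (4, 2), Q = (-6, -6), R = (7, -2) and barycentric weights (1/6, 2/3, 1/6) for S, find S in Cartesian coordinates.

(-13/6, -4)

S = (1/6)·P + (2/3)·Q + (1/6)·R.
x-coordinate: (1/6)·4 + (2/3)·(-6) + (1/6)·7 = -13/6.
y-coordinate: (1/6)·2 + (2/3)·(-6) + (1/6)·(-2) = -4.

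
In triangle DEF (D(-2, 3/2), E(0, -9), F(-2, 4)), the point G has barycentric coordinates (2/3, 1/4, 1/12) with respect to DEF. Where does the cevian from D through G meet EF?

(-1/2, -23/4)

Line DG meets EF where the D-coordinate vanishes; zeroing G's D-weight and renormalizing leaves E, F-weights 1/4 : 1/12 → (3/4, 1/4).
So H = (3/4)·E + (1/4)·F = (-1/2, -23/4).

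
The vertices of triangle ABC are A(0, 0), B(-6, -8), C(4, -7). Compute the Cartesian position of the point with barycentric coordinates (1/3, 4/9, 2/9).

(-16/9, -46/9)

P = (1/3)·A + (4/9)·B + (2/9)·C.
x-coordinate: (1/3)·0 + (4/9)·(-6) + (2/9)·4 = -16/9.
y-coordinate: (1/3)·0 + (4/9)·(-8) + (2/9)·(-7) = -46/9.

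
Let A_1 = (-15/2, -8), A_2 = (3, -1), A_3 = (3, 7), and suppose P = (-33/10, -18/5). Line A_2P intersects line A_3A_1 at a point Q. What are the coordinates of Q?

(-39/8, -17/4)

Barycentric coordinates of P with respect to A_1A_2A_3: (3/5, 1/5, 1/5).
On side A_3A_1 the A_2-coordinate is zero; dropping P's A_2-weight 1/5 and renormalizing the remaining 1/5 : 3/5 gives weights 1/4, 3/4 on A_3, A_1.
Q = (1/4)·(3, 7) + (3/4)·(-15/2, -8) = (-39/8, -17/4).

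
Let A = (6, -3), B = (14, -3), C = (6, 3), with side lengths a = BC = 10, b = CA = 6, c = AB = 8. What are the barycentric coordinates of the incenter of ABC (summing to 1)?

The incenter has barycentric coordinates proportional to the opposite side lengths: (10 : 6 : 8).
Normalizing by 10+6+8 = 24 gives (5/12, 1/4, 1/3).

(5/12, 1/4, 1/3)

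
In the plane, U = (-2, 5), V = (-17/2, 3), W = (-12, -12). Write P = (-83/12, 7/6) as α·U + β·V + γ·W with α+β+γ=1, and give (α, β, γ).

(1/3, 1/2, 1/6)

Signed area of the reference triangle: [UVW] = ½·((-2)·(3−(-12)) + (-17/2)·(-12−5) + (-12)·(5−3)) = ½·(-30 + 289/2 − 24) = 181/4.
[PVW] = ½·((-83/12)·(3−(-12)) + (-17/2)·(-12−(7/6)) + (-12)·(7/6−3)) = ½·(-415/4 + 1343/12 + 22) = 181/12, so the U-coordinate is (181/12)/(181/4) = 1/3.
[UPW] = ½·((-2)·(7/6−(-12)) + (-83/12)·(-12−5) + (-12)·(5−(7/6))) = ½·(-79/3 + 1411/12 − 46) = 181/8, so the V-coordinate is 1/2.
[UVP] = ½·((-2)·(3−(7/6)) + (-17/2)·(7/6−5) + (-83/12)·(5−3)) = ½·(-11/3 + 391/12 − 83/6) = 181/24, so the W-coordinate is 1/6.
Check: 1/3 + 1/2 + 1/6 = 1.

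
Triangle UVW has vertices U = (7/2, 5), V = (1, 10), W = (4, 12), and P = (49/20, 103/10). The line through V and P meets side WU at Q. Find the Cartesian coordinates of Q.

Barycentric coordinates of P with respect to UVW: (1/10, 1/2, 2/5).
On side WU the V-coordinate is zero; dropping P's V-weight 1/2 and renormalizing the remaining 2/5 : 1/10 gives weights 4/5, 1/5 on W, U.
Q = (4/5)·(4, 12) + (1/5)·(7/2, 5) = (39/10, 53/5).

(39/10, 53/5)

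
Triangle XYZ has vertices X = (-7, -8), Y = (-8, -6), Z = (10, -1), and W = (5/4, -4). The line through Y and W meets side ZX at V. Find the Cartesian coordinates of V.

Barycentric coordinates of W with respect to XYZ: (1/4, 1/4, 1/2).
On side ZX the Y-coordinate is zero; dropping W's Y-weight 1/4 and renormalizing the remaining 1/2 : 1/4 gives weights 2/3, 1/3 on Z, X.
V = (2/3)·(10, -1) + (1/3)·(-7, -8) = (13/3, -10/3).

(13/3, -10/3)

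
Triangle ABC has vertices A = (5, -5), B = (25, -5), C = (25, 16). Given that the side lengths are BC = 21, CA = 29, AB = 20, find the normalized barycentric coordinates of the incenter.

(3/10, 29/70, 2/7)

The incenter has barycentric coordinates proportional to the opposite side lengths: (21 : 29 : 20).
Normalizing by 21+29+20 = 70 gives (3/10, 29/70, 2/7).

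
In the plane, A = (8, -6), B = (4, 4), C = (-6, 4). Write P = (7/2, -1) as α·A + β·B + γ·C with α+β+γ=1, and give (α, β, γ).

Signed area of the reference triangle: [ABC] = ½·(8·(4−4) + 4·(4−(-6)) + (-6)·(-6−4)) = ½·(0 + 40 + 60) = 50.
[PBC] = ½·((7/2)·(4−4) + 4·(4−(-1)) + (-6)·(-1−4)) = ½·(0 + 20 + 30) = 25, so the A-coordinate is 25/50 = 1/2.
[APC] = ½·(8·(-1−4) + (7/2)·(4−(-6)) + (-6)·(-6−(-1))) = ½·(-40 + 35 + 30) = 25/2, so the B-coordinate is 1/4.
[ABP] = ½·(8·(4−(-1)) + 4·(-1−(-6)) + (7/2)·(-6−4)) = ½·(40 + 20 − 35) = 25/2, so the C-coordinate is 1/4.
Check: 1/2 + 1/4 + 1/4 = 1.

(1/2, 1/4, 1/4)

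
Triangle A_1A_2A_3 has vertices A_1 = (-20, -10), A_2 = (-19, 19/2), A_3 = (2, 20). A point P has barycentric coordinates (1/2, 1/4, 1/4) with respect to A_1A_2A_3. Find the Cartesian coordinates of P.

P = (1/2)·A_1 + (1/4)·A_2 + (1/4)·A_3.
x-coordinate: (1/2)·(-20) + (1/4)·(-19) + (1/4)·2 = -57/4.
y-coordinate: (1/2)·(-10) + (1/4)·(19/2) + (1/4)·20 = 19/8.

(-57/4, 19/8)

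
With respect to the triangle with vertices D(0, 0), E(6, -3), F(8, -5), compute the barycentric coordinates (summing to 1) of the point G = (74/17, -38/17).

(5/17, 11/17, 1/17)

Signed area of the reference triangle: [DEF] = ½·(0·(-3−(-5)) + 6·(-5−0) + 8·(0−(-3))) = ½·(0 − 30 + 24) = -3.
[GEF] = ½·((74/17)·(-3−(-5)) + 6·(-5−(-38/17)) + 8·(-38/17−(-3))) = ½·(148/17 − 282/17 + 104/17) = -15/17, so the D-coordinate is (-15/17)/(-3) = 5/17.
[DGF] = ½·(0·(-38/17−(-5)) + (74/17)·(-5−0) + 8·(0−(-38/17))) = ½·(0 − 370/17 + 304/17) = -33/17, so the E-coordinate is 11/17.
[DEG] = ½·(0·(-3−(-38/17)) + 6·(-38/17−0) + (74/17)·(0−(-3))) = ½·(0 − 228/17 + 222/17) = -3/17, so the F-coordinate is 1/17.
Check: 5/17 + 11/17 + 1/17 = 1.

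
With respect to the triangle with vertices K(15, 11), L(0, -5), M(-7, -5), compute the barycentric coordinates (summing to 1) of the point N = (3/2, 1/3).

(1/3, 1/6, 1/2)

Signed area of the reference triangle: [KLM] = ½·(15·(-5−(-5)) + 0·(-5−11) + (-7)·(11−(-5))) = ½·(0 + 0 − 112) = -56.
[NLM] = ½·((3/2)·(-5−(-5)) + 0·(-5−(1/3)) + (-7)·(1/3−(-5))) = ½·(0 + 0 − 112/3) = -56/3, so the K-coordinate is (-56/3)/(-56) = 1/3.
[KNM] = ½·(15·(1/3−(-5)) + (3/2)·(-5−11) + (-7)·(11−(1/3))) = ½·(80 − 24 − 224/3) = -28/3, so the L-coordinate is 1/6.
[KLN] = ½·(15·(-5−(1/3)) + 0·(1/3−11) + (3/2)·(11−(-5))) = ½·(-80 + 0 + 24) = -28, so the M-coordinate is 1/2.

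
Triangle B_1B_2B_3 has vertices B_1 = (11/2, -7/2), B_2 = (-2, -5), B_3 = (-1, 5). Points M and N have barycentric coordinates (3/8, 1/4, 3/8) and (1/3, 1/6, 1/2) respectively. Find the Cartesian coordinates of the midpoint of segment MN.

(35/32, -3/32)

Barycentric coordinates of the midpoint are the average: (17/48, 5/24, 7/16).
Converting: (17/48)·B_1 + (5/24)·B_2 + (7/16)·B_3 = (35/32, -3/32).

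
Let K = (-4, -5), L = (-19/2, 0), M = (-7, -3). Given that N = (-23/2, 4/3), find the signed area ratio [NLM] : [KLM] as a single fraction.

[KLM] = ½·((-4)·(0−(-3)) + (-19/2)·(-3−(-5)) + (-7)·(-5−0)) = ½·(-12 − 19 + 35) = 2.
[NLM] = ½·((-23/2)·(0−(-3)) + (-19/2)·(-3−(4/3)) + (-7)·(4/3−0)) = ½·(-69/2 + 247/6 − 28/3) = -4/3, so the ratio is (-4/3)/2 = -2/3.

-2/3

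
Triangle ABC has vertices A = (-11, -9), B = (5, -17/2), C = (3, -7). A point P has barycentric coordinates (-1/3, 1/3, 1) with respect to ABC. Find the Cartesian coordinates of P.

P = (-1/3)·A + (1/3)·B + 1·C.
x-coordinate: (-1/3)·(-11) + (1/3)·5 + 1·3 = 25/3.
y-coordinate: (-1/3)·(-9) + (1/3)·(-17/2) + 1·(-7) = -41/6.

(25/3, -41/6)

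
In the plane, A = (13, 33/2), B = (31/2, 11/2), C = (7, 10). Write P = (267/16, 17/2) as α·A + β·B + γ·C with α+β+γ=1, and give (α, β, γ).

Signed area of the reference triangle: [ABC] = ½·(13·(11/2−10) + (31/2)·(10−(33/2)) + 7·(33/2−(11/2))) = ½·(-117/2 − 403/4 + 77) = -329/8.
[PBC] = ½·((267/16)·(11/2−10) + (31/2)·(10−(17/2)) + 7·(17/2−(11/2))) = ½·(-2403/32 + 93/4 + 21) = -987/64, so the A-coordinate is (-987/64)/(-329/8) = 3/8.
[APC] = ½·(13·(17/2−10) + (267/16)·(10−(33/2)) + 7·(33/2−(17/2))) = ½·(-39/2 − 3471/32 + 56) = -2303/64, so the B-coordinate is 7/8.
[ABP] = ½·(13·(11/2−(17/2)) + (31/2)·(17/2−(33/2)) + (267/16)·(33/2−(11/2))) = ½·(-39 − 124 + 2937/16) = 329/32, so the C-coordinate is -1/4.
Check: 3/8 + 7/8 − 1/4 = 1.

(3/8, 7/8, -1/4)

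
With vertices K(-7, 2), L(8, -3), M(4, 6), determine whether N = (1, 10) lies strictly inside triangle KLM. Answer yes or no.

Barycentric coordinates of N: (11/115, -56/115, 32/23).
The three coordinates are positive, negative, positive; a point is interior exactly when all three are positive.

no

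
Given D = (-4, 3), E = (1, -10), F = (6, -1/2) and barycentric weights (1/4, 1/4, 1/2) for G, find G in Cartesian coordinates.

(9/4, -2)

G = (1/4)·D + (1/4)·E + (1/2)·F.
x-coordinate: (1/4)·(-4) + (1/4)·1 + (1/2)·6 = 9/4.
y-coordinate: (1/4)·3 + (1/4)·(-10) + (1/2)·(-1/2) = -2.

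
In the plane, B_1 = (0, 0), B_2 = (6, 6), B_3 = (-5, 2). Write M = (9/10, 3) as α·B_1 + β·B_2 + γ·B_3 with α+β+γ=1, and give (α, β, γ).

Signed area of the reference triangle: [B_1B_2B_3] = ½·(0·(6−2) + 6·(2−0) + (-5)·(0−6)) = ½·(0 + 12 + 30) = 21.
[MB_2B_3] = ½·((9/10)·(6−2) + 6·(2−3) + (-5)·(3−6)) = ½·(18/5 − 6 + 15) = 63/10, so the B_1-coordinate is (63/10)/21 = 3/10.
[B_1MB_3] = ½·(0·(3−2) + (9/10)·(2−0) + (-5)·(0−3)) = ½·(0 + 9/5 + 15) = 42/5, so the B_2-coordinate is 2/5.
[B_1B_2M] = ½·(0·(6−3) + 6·(3−0) + (9/10)·(0−6)) = ½·(0 + 18 − 27/5) = 63/10, so the B_3-coordinate is 3/10.

(3/10, 2/5, 3/10)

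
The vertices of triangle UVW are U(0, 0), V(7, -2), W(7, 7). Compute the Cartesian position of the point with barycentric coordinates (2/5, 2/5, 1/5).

P = (2/5)·U + (2/5)·V + (1/5)·W.
x-coordinate: (2/5)·0 + (2/5)·7 + (1/5)·7 = 21/5.
y-coordinate: (2/5)·0 + (2/5)·(-2) + (1/5)·7 = 3/5.

(21/5, 3/5)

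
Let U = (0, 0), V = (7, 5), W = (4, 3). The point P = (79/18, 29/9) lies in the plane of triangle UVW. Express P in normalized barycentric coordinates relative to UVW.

(1/9, 5/18, 11/18)

Signed area of the reference triangle: [UVW] = ½·(0·(5−3) + 7·(3−0) + 4·(0−5)) = ½·(0 + 21 − 20) = 1/2.
[PVW] = ½·((79/18)·(5−3) + 7·(3−(29/9)) + 4·(29/9−5)) = ½·(79/9 − 14/9 − 64/9) = 1/18, so the U-coordinate is (1/18)/(1/2) = 1/9.
[UPW] = ½·(0·(29/9−3) + (79/18)·(3−0) + 4·(0−(29/9))) = ½·(0 + 79/6 − 116/9) = 5/36, so the V-coordinate is 5/18.
[UVP] = ½·(0·(5−(29/9)) + 7·(29/9−0) + (79/18)·(0−5)) = ½·(0 + 203/9 − 395/18) = 11/36, so the W-coordinate is 11/18.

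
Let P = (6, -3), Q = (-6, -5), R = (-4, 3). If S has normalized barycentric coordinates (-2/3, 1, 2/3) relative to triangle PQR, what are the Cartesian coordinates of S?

(-38/3, -1)

S = (-2/3)·P + 1·Q + (2/3)·R.
x-coordinate: (-2/3)·6 + 1·(-6) + (2/3)·(-4) = -38/3.
y-coordinate: (-2/3)·(-3) + 1·(-5) + (2/3)·3 = -1.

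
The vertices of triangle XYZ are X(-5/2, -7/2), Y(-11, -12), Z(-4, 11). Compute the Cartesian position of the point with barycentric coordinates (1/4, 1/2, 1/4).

W = (1/4)·X + (1/2)·Y + (1/4)·Z.
x-coordinate: (1/4)·(-5/2) + (1/2)·(-11) + (1/4)·(-4) = -57/8.
y-coordinate: (1/4)·(-7/2) + (1/2)·(-12) + (1/4)·11 = -33/8.

(-57/8, -33/8)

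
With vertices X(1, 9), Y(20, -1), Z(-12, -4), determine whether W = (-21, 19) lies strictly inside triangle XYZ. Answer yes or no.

no

Barycentric coordinates of W: (763/377, -32/29, 30/377).
The three coordinates are positive, negative, positive; a point is interior exactly when all three are positive.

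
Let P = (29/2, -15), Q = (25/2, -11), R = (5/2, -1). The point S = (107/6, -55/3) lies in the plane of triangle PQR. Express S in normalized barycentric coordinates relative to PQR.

(1, 1/3, -1/3)

Signed area of the reference triangle: [PQR] = ½·((29/2)·(-11−(-1)) + (25/2)·(-1−(-15)) + (5/2)·(-15−(-11))) = ½·(-145 + 175 − 10) = 10.
[SQR] = ½·((107/6)·(-11−(-1)) + (25/2)·(-1−(-55/3)) + (5/2)·(-55/3−(-11))) = ½·(-535/3 + 650/3 − 55/3) = 10, so the P-coordinate is 10/10 = 1.
[PSR] = ½·((29/2)·(-55/3−(-1)) + (107/6)·(-1−(-15)) + (5/2)·(-15−(-55/3))) = ½·(-754/3 + 749/3 + 25/3) = 10/3, so the Q-coordinate is 1/3.
[PQS] = ½·((29/2)·(-11−(-55/3)) + (25/2)·(-55/3−(-15)) + (107/6)·(-15−(-11))) = ½·(319/3 − 125/3 − 214/3) = -10/3, so the R-coordinate is -1/3.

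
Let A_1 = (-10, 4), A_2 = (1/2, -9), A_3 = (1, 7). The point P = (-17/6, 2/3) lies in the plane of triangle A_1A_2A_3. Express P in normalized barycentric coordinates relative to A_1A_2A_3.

(1/3, 1/3, 1/3)

Signed area of the reference triangle: [A_1A_2A_3] = ½·((-10)·(-9−7) + (1/2)·(7−4) + 1·(4−(-9))) = ½·(160 + 3/2 + 13) = 349/4.
[PA_2A_3] = ½·((-17/6)·(-9−7) + (1/2)·(7−(2/3)) + 1·(2/3−(-9))) = ½·(136/3 + 19/6 + 29/3) = 349/12, so the A_1-coordinate is (349/12)/(349/4) = 1/3.
[A_1PA_3] = ½·((-10)·(2/3−7) + (-17/6)·(7−4) + 1·(4−(2/3))) = ½·(190/3 − 17/2 + 10/3) = 349/12, so the A_2-coordinate is 1/3.
[A_1A_2P] = ½·((-10)·(-9−(2/3)) + (1/2)·(2/3−4) + (-17/6)·(4−(-9))) = ½·(290/3 − 5/3 − 221/6) = 349/12, so the A_3-coordinate is 1/3.
Check: 1/3 + 1/3 + 1/3 = 1.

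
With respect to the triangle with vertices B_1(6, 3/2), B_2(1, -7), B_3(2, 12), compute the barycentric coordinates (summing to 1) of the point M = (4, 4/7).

(4/7, 2/7, 1/7)

Signed area of the reference triangle: [B_1B_2B_3] = ½·(6·(-7−12) + 1·(12−(3/2)) + 2·(3/2−(-7))) = ½·(-114 + 21/2 + 17) = -173/4.
[MB_2B_3] = ½·(4·(-7−12) + 1·(12−(4/7)) + 2·(4/7−(-7))) = ½·(-76 + 80/7 + 106/7) = -173/7, so the B_1-coordinate is (-173/7)/(-173/4) = 4/7.
[B_1MB_3] = ½·(6·(4/7−12) + 4·(12−(3/2)) + 2·(3/2−(4/7))) = ½·(-480/7 + 42 + 13/7) = -173/14, so the B_2-coordinate is 2/7.
[B_1B_2M] = ½·(6·(-7−(4/7)) + 1·(4/7−(3/2)) + 4·(3/2−(-7))) = ½·(-318/7 − 13/14 + 34) = -173/28, so the B_3-coordinate is 1/7.
Check: 4/7 + 2/7 + 1/7 = 1.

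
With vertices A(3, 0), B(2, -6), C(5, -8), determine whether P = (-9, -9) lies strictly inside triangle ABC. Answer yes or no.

Barycentric coordinates of P: (-31/20, 57/10, -63/20).
The three coordinates are negative, positive, negative; a point is interior exactly when all three are positive.

no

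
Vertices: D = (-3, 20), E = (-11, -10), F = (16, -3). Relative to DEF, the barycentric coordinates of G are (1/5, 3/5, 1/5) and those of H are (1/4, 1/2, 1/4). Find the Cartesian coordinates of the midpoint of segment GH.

Barycentric coordinates of the midpoint are the average: (9/40, 11/20, 9/40).
Converting: (9/40)·D + (11/20)·E + (9/40)·F = (-25/8, -67/40).

(-25/8, -67/40)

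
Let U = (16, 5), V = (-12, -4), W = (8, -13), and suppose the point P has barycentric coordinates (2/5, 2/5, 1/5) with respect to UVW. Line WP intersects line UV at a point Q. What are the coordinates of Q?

(2, 1/2)

Line WP meets UV where the W-coordinate vanishes; zeroing P's W-weight and renormalizing leaves U, V-weights 2/5 : 2/5 → (1/2, 1/2).
So Q = (1/2)·U + (1/2)·V = (2, 1/2).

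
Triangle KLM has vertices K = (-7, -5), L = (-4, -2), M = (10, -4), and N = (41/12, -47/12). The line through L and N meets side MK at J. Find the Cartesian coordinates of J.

(49/10, -43/10)

Barycentric coordinates of N with respect to KLM: (1/4, 1/6, 7/12).
On side MK the L-coordinate is zero; dropping N's L-weight 1/6 and renormalizing the remaining 7/12 : 1/4 gives weights 7/10, 3/10 on M, K.
J = (7/10)·(10, -4) + (3/10)·(-7, -5) = (49/10, -43/10).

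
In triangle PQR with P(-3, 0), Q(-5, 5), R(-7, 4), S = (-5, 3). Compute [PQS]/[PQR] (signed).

1/3

[PQR] = ½·((-3)·(5−4) + (-5)·(4−0) + (-7)·(0−5)) = ½·(-3 − 20 + 35) = 6.
[PQS] = ½·((-3)·(5−3) + (-5)·(3−0) + (-5)·(0−5)) = ½·(-6 − 15 + 25) = 2, so the ratio is 2/6 = 1/3.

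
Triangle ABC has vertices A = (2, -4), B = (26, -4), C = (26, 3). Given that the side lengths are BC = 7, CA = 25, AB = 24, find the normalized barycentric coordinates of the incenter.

(1/8, 25/56, 3/7)

The incenter has barycentric coordinates proportional to the opposite side lengths: (7 : 25 : 24).
Normalizing by 7+25+24 = 56 gives (1/8, 25/56, 3/7).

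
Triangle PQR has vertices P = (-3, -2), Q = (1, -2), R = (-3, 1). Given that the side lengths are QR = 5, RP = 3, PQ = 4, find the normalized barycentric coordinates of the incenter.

The incenter has barycentric coordinates proportional to the opposite side lengths: (5 : 3 : 4).
Normalizing by 5+3+4 = 12 gives (5/12, 1/4, 1/3).

(5/12, 1/4, 1/3)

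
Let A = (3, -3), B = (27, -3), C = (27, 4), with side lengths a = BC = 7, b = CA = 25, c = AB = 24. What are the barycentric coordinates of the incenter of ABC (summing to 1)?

(1/8, 25/56, 3/7)

The incenter has barycentric coordinates proportional to the opposite side lengths: (7 : 25 : 24).
Normalizing by 7+25+24 = 56 gives (1/8, 25/56, 3/7).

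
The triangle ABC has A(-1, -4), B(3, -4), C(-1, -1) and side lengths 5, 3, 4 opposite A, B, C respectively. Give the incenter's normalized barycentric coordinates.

The incenter has barycentric coordinates proportional to the opposite side lengths: (5 : 3 : 4).
Normalizing by 5+3+4 = 12 gives (5/12, 1/4, 1/3).

(5/12, 1/4, 1/3)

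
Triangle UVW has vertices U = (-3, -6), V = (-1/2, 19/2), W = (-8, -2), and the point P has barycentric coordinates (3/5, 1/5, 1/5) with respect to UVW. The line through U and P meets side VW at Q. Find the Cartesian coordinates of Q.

(-17/4, 15/4)

Line UP meets VW where the U-coordinate vanishes; zeroing P's U-weight and renormalizing leaves V, W-weights 1/5 : 1/5 → (1/2, 1/2).
So Q = (1/2)·V + (1/2)·W = (-17/4, 15/4).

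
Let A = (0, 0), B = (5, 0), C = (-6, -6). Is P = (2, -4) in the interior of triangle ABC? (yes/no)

no

Barycentric coordinates of P: (-13/15, 6/5, 2/3).
The three coordinates are negative, positive, positive; a point is interior exactly when all three are positive.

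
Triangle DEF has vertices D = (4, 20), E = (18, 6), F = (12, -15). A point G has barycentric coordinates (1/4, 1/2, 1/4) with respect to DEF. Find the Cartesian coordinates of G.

(13, 17/4)

G = (1/4)·D + (1/2)·E + (1/4)·F.
x-coordinate: (1/4)·4 + (1/2)·18 + (1/4)·12 = 13.
y-coordinate: (1/4)·20 + (1/2)·6 + (1/4)·(-15) = 17/4.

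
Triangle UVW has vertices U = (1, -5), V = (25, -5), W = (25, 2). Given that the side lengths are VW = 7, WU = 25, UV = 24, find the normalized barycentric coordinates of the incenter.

The incenter has barycentric coordinates proportional to the opposite side lengths: (7 : 25 : 24).
Normalizing by 7+25+24 = 56 gives (1/8, 25/56, 3/7).

(1/8, 25/56, 3/7)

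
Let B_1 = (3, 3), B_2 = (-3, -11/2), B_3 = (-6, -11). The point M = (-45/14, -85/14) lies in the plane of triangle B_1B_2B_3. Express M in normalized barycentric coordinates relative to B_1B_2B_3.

Signed area of the reference triangle: [B_1B_2B_3] = ½·(3·(-11/2−(-11)) + (-3)·(-11−3) + (-6)·(3−(-11/2))) = ½·(33/2 + 42 − 51) = 15/4.
[MB_2B_3] = ½·((-45/14)·(-11/2−(-11)) + (-3)·(-11−(-85/14)) + (-6)·(-85/14−(-11/2))) = ½·(-495/28 + 207/14 + 24/7) = 15/56, so the B_1-coordinate is (15/56)/(15/4) = 1/14.
[B_1MB_3] = ½·(3·(-85/14−(-11)) + (-45/14)·(-11−3) + (-6)·(3−(-85/14))) = ½·(207/14 + 45 − 381/7) = 75/28, so the B_2-coordinate is 5/7.
[B_1B_2M] = ½·(3·(-11/2−(-85/14)) + (-3)·(-85/14−3) + (-45/14)·(3−(-11/2))) = ½·(12/7 + 381/14 − 765/28) = 45/56, so the B_3-coordinate is 3/14.
Check: 1/14 + 5/7 + 3/14 = 1.

(1/14, 5/7, 3/14)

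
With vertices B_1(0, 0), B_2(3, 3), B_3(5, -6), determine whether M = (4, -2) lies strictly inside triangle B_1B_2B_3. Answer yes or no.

Barycentric coordinates of M: (1/33, 14/33, 6/11).
The three coordinates are positive, positive, positive; a point is interior exactly when all three are positive.

yes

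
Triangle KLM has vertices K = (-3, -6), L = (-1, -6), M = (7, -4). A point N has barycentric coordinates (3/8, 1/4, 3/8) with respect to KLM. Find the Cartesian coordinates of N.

N = (3/8)·K + (1/4)·L + (3/8)·M.
x-coordinate: (3/8)·(-3) + (1/4)·(-1) + (3/8)·7 = 5/4.
y-coordinate: (3/8)·(-6) + (1/4)·(-6) + (3/8)·(-4) = -21/4.

(5/4, -21/4)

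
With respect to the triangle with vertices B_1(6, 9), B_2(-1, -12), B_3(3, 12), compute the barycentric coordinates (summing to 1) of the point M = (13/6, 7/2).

(1/6, 1/3, 1/2)

Signed area of the reference triangle: [B_1B_2B_3] = ½·(6·(-12−12) + (-1)·(12−9) + 3·(9−(-12))) = ½·(-144 − 3 + 63) = -42.
[MB_2B_3] = ½·((13/6)·(-12−12) + (-1)·(12−(7/2)) + 3·(7/2−(-12))) = ½·(-52 − 17/2 + 93/2) = -7, so the B_1-coordinate is (-7)/(-42) = 1/6.
[B_1MB_3] = ½·(6·(7/2−12) + (13/6)·(12−9) + 3·(9−(7/2))) = ½·(-51 + 13/2 + 33/2) = -14, so the B_2-coordinate is 1/3.
[B_1B_2M] = ½·(6·(-12−(7/2)) + (-1)·(7/2−9) + (13/6)·(9−(-12))) = ½·(-93 + 11/2 + 91/2) = -21, so the B_3-coordinate is 1/2.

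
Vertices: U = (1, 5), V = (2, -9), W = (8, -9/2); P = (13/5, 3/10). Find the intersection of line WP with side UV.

(5/4, 3/2)

Barycentric coordinates of P with respect to UVW: (3/5, 1/5, 1/5).
On side UV the W-coordinate is zero; dropping P's W-weight 1/5 and renormalizing the remaining 3/5 : 1/5 gives weights 3/4, 1/4 on U, V.
Q = (3/4)·(1, 5) + (1/4)·(2, -9) = (5/4, 3/2).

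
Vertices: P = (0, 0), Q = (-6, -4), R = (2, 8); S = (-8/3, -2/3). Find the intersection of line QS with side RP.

Barycentric coordinates of S with respect to PQR: (1/3, 1/2, 1/6).
On side RP the Q-coordinate is zero; dropping S's Q-weight 1/2 and renormalizing the remaining 1/6 : 1/3 gives weights 1/3, 2/3 on R, P.
T = (1/3)·(2, 8) + (2/3)·(0, 0) = (2/3, 8/3).

(2/3, 8/3)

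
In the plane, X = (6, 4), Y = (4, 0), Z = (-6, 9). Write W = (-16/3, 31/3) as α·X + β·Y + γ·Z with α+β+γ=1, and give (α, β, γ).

Signed area of the reference triangle: [XYZ] = ½·(6·(0−9) + 4·(9−4) + (-6)·(4−0)) = ½·(-54 + 20 − 24) = -29.
[WYZ] = ½·((-16/3)·(0−9) + 4·(9−(31/3)) + (-6)·(31/3−0)) = ½·(48 − 16/3 − 62) = -29/3, so the X-coordinate is (-29/3)/(-29) = 1/3.
[XWZ] = ½·(6·(31/3−9) + (-16/3)·(9−4) + (-6)·(4−(31/3))) = ½·(8 − 80/3 + 38) = 29/3, so the Y-coordinate is -1/3.
[XYW] = ½·(6·(0−(31/3)) + 4·(31/3−4) + (-16/3)·(4−0)) = ½·(-62 + 76/3 − 64/3) = -29, so the Z-coordinate is 1.

(1/3, -1/3, 1)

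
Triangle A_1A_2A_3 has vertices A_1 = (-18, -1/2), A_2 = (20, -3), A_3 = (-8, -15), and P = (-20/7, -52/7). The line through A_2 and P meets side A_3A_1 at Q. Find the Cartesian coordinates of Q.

(-12, -46/5)

Barycentric coordinates of P with respect to A_1A_2A_3: (2/7, 2/7, 3/7).
On side A_3A_1 the A_2-coordinate is zero; dropping P's A_2-weight 2/7 and renormalizing the remaining 3/7 : 2/7 gives weights 3/5, 2/5 on A_3, A_1.
Q = (3/5)·(-8, -15) + (2/5)·(-18, -1/2) = (-12, -46/5).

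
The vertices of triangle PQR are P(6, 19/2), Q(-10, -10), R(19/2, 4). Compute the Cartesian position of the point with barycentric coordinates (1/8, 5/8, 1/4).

S = (1/8)·P + (5/8)·Q + (1/4)·R.
x-coordinate: (1/8)·6 + (5/8)·(-10) + (1/4)·(19/2) = -25/8.
y-coordinate: (1/8)·(19/2) + (5/8)·(-10) + (1/4)·4 = -65/16.

(-25/8, -65/16)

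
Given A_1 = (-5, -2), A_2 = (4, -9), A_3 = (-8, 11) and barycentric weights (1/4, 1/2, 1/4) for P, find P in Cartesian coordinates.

P = (1/4)·A_1 + (1/2)·A_2 + (1/4)·A_3.
x-coordinate: (1/4)·(-5) + (1/2)·4 + (1/4)·(-8) = -5/4.
y-coordinate: (1/4)·(-2) + (1/2)·(-9) + (1/4)·11 = -9/4.

(-5/4, -9/4)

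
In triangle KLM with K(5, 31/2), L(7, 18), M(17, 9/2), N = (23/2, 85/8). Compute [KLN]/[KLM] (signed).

[KLM] = ½·(5·(18−(9/2)) + 7·(9/2−(31/2)) + 17·(31/2−18)) = ½·(135/2 − 77 − 85/2) = -26.
[KLN] = ½·(5·(18−(85/8)) + 7·(85/8−(31/2)) + (23/2)·(31/2−18)) = ½·(295/8 − 273/8 − 115/4) = -13, so the ratio is (-13)/(-26) = 1/2.

1/2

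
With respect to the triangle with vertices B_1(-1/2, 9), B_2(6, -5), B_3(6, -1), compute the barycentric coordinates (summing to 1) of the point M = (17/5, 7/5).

Signed area of the reference triangle: [B_1B_2B_3] = ½·((-1/2)·(-5−(-1)) + 6·(-1−9) + 6·(9−(-5))) = ½·(2 − 60 + 84) = 13.
[MB_2B_3] = ½·((17/5)·(-5−(-1)) + 6·(-1−(7/5)) + 6·(7/5−(-5))) = ½·(-68/5 − 72/5 + 192/5) = 26/5, so the B_1-coordinate is (26/5)/13 = 2/5.
[B_1MB_3] = ½·((-1/2)·(7/5−(-1)) + (17/5)·(-1−9) + 6·(9−(7/5))) = ½·(-6/5 − 34 + 228/5) = 26/5, so the B_2-coordinate is 2/5.
[B_1B_2M] = ½·((-1/2)·(-5−(7/5)) + 6·(7/5−9) + (17/5)·(9−(-5))) = ½·(16/5 − 228/5 + 238/5) = 13/5, so the B_3-coordinate is 1/5.

(2/5, 2/5, 1/5)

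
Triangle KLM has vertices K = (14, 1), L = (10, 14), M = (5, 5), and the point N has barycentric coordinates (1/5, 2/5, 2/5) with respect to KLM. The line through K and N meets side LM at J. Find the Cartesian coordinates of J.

(15/2, 19/2)

Line KN meets LM where the K-coordinate vanishes; zeroing N's K-weight and renormalizing leaves L, M-weights 2/5 : 2/5 → (1/2, 1/2).
So J = (1/2)·L + (1/2)·M = (15/2, 19/2).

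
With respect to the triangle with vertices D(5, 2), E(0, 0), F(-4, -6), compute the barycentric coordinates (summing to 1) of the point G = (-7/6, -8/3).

Signed area of the reference triangle: [DEF] = ½·(5·(0−(-6)) + 0·(-6−2) + (-4)·(2−0)) = ½·(30 + 0 − 8) = 11.
[GEF] = ½·((-7/6)·(0−(-6)) + 0·(-6−(-8/3)) + (-4)·(-8/3−0)) = ½·(-7 + 0 + 32/3) = 11/6, so the D-coordinate is (11/6)/11 = 1/6.
[DGF] = ½·(5·(-8/3−(-6)) + (-7/6)·(-6−2) + (-4)·(2−(-8/3))) = ½·(50/3 + 28/3 − 56/3) = 11/3, so the E-coordinate is 1/3.
[DEG] = ½·(5·(0−(-8/3)) + 0·(-8/3−2) + (-7/6)·(2−0)) = ½·(40/3 + 0 − 7/3) = 11/2, so the F-coordinate is 1/2.
Check: 1/6 + 1/3 + 1/2 = 1.

(1/6, 1/3, 1/2)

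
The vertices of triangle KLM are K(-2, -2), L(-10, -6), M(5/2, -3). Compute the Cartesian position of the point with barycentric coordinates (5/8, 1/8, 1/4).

N = (5/8)·K + (1/8)·L + (1/4)·M.
x-coordinate: (5/8)·(-2) + (1/8)·(-10) + (1/4)·(5/2) = -15/8.
y-coordinate: (5/8)·(-2) + (1/8)·(-6) + (1/4)·(-3) = -11/4.

(-15/8, -11/4)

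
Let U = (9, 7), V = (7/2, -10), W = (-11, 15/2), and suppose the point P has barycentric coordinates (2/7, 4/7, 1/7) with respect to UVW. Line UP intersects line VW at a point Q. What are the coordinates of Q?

Line UP meets VW where the U-coordinate vanishes; zeroing P's U-weight and renormalizing leaves V, W-weights 4/7 : 1/7 → (4/5, 1/5).
So Q = (4/5)·V + (1/5)·W = (3/5, -13/2).

(3/5, -13/2)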